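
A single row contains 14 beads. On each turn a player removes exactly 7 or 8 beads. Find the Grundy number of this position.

Compute g(0), g(1), … for moves {7, 8}:
k:     0  1  2  3  4  5  6  7  8  9 10 11 12 13 14
g(k):  0  0  0  0  0  0  0  1  1  1  1  1  1  1  2
So g(14) = 2.

2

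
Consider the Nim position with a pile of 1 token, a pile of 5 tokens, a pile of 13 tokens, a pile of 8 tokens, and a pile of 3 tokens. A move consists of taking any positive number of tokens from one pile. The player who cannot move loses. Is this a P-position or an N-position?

Nim-sum: 1 ⊕ 5 ⊕ 13 ⊕ 8 ⊕ 3 = 2.
The nim-sum is 2 ≠ 0, so this is an N-position: the player to move can win.

N-position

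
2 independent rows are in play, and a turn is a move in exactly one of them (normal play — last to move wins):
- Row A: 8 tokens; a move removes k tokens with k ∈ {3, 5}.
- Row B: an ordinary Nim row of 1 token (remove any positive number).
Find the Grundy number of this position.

Build the Grundy sequence for row A with g(k) = mex{g(k−s) : s ∈ {3, 5}, s ≤ k}:
g(0) = mex{} = 0
g(1) = mex{} = 0
g(2) = mex{} = 0
g(3) = mex{0} = 1
g(4) = mex{0} = 1
g(5) = mex{0} = 1
g(6) = mex{0,1} = 2
g(7) = mex{0,1} = 2
g(8) = mex{1} = 0
So g(8) = 0.
Row B is a plain Nim row of size 1, so its Grundy value is 1.
By the Sprague-Grundy theorem, the Grundy value of a sum of independent games is the XOR of the component values.
Combined value = 0 ⊕ 1 = 1.

1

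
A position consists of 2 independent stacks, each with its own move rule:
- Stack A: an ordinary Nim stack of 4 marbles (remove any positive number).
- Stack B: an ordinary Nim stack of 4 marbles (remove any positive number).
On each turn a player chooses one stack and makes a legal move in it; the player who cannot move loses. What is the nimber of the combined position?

Stack A is a plain Nim stack of size 4, so its Grundy value is 4.
Stack B is a plain Nim stack of size 4, so its Grundy value is 4.
The value of a disjunctive sum is the nim-sum of the parts.
Combined value = 4 XOR 4 = 0.

0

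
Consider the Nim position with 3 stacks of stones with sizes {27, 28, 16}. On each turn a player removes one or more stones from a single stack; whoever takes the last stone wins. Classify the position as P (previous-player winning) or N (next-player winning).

Nim-sum: 27 ^ 28 ^ 16 = 23.
The nim-sum is 23 ≠ 0, so this is an N-position: the player to move can win.

N-position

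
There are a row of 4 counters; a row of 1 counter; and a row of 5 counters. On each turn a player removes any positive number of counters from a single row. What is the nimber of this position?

0

Compute the nim-sum pairwise:
4 ^ 1 = 5
5 ^ 5 = 0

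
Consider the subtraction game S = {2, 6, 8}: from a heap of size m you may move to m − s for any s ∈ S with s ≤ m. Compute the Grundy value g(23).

Grundy values for subtraction set {2, 6, 8}:
k:     0  1  2  3  4  5  6  7  8  9 10 11 12 13 14 15 16 17 18 19 20 21 22 23
g(k):  0  0  1  1  0  0  1  1  2  2  3  3  2  2  0  0  1  1  0  0  1  1  2  2
So g(23) = 2.

2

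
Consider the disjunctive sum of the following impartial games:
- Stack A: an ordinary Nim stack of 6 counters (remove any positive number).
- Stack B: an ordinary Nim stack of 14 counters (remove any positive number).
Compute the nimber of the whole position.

8

Stack A is a plain Nim stack of size 6, so its Grundy value is 6.
Stack B is a plain Nim stack of size 14, so its Grundy value is 14.
By the Sprague-Grundy theorem, the Grundy value of a sum of independent games is the XOR of the component values.
Combined value = 6 ⊕ 14 = 8.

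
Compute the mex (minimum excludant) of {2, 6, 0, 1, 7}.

3

The values 0, 1, 2 are all present; 3 is the first non-negative integer missing from the set.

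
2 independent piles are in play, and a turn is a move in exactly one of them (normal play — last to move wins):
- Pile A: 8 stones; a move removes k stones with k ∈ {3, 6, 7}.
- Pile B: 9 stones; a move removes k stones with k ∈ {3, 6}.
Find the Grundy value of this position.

Build the Grundy sequence for pile A with g(k) = mex{g(k−s) : s ∈ {3, 6, 7}, s ≤ k}:
g(0) = mex{} = 0
g(1) = mex{} = 0
g(2) = mex{} = 0
g(3) = mex{0} = 1
g(4) = mex{0} = 1
g(5) = mex{0} = 1
g(6) = mex{0,1} = 2
g(7) = mex{0,1} = 2
g(8) = mex{0,1} = 2
So g(8) = 2.
Build the Grundy sequence for pile B with g(k) = mex{g(k−s) : s ∈ {3, 6}, s ≤ k}:
k:     0  1  2  3  4  5  6  7  8  9
g(k):  0  0  0  1  1  1  2  2  2  0
So g(9) = 0.
The value of a disjunctive sum is the nim-sum of the parts.
Combined value = 2 ⊕ 0 = 2.

2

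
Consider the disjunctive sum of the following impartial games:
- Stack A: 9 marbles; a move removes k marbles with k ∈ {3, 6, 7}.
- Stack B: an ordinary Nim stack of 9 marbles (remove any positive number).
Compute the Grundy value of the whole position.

10

Grundy values for stack A (subtraction set {3, 6, 7}):
g(0) = mex{} = 0
g(1) = mex{} = 0
g(2) = mex{} = 0
g(3) = mex{0} = 1
g(4) = mex{0} = 1
g(5) = mex{0} = 1
g(6) = mex{0,1} = 2
g(7) = mex{0,1} = 2
g(8) = mex{0,1} = 2
g(9) = mex{0,1,2} = 3
So g(9) = 3.
Stack B is a plain Nim stack of size 9, so its Grundy value is 9.
The value of a disjunctive sum is the nim-sum of the parts.
Combined value = 3 ⊕ 9 = 10.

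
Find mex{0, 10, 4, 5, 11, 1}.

2

The values 0, 1 are all present; 2 is the first non-negative integer missing from the set.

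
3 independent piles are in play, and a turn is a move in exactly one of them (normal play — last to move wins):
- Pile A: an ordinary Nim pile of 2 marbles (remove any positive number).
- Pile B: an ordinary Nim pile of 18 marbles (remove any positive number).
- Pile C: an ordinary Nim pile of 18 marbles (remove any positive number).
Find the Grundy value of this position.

2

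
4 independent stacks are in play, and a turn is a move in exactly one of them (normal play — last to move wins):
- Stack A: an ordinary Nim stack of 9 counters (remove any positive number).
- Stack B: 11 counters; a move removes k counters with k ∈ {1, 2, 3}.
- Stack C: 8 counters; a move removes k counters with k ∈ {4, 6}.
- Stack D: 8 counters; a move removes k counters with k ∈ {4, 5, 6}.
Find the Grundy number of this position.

10

Stack A is a plain Nim stack of size 9, so its Grundy value is 9.
Grundy values for stack B (subtraction set {1, 2, 3}):
g(0) = mex{} = 0
g(1) = mex{0} = 1
g(2) = mex{0,1} = 2
g(3) = mex{0,1,2} = 3
g(4) = mex{1,2,3} = 0
g(5) = mex{0,2,3} = 1
g(6) = mex{0,1,3} = 2
g(7) = mex{0,1,2} = 3
g(8) = mex{1,2,3} = 0
g(9) = mex{0,2,3} = 1
g(10) = mex{0,1,3} = 2
g(11) = mex{0,1,2} = 3
So g(11) = 3.
Grundy values for stack C (subtraction set {4, 6}):
g(0) = mex{} = 0
g(1) = mex{} = 0
g(2) = mex{} = 0
g(3) = mex{} = 0
g(4) = mex{0} = 1
g(5) = mex{0} = 1
g(6) = mex{0} = 1
g(7) = mex{0} = 1
g(8) = mex{0,1} = 2
So g(8) = 2.
Grundy values for stack D (subtraction set {4, 5, 6}):
k:     0  1  2  3  4  5  6  7  8
g(k):  0  0  0  0  1  1  1  1  2
So g(8) = 2.
The value of a disjunctive sum is the nim-sum of the parts.
Combined value = 9 XOR 3 XOR 2 XOR 2 = 10.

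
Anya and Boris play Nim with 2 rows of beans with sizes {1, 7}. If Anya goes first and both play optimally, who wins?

Anya wins

Bitwise XOR of the heap sizes:
  001  (1)
  111  (7)
  ---
  110  (6)
The nim-sum is 6 ≠ 0, so this is an N-position: the player to move can win; Anya has a winning move.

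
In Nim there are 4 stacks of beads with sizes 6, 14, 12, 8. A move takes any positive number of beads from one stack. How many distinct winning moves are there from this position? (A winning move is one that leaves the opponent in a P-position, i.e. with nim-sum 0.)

Nim-sum: 6 ^ 14 ^ 12 ^ 8 = 12.
The overall nim-sum is X = 12. A stack of size p has a winning move iff p XOR X < p (reduce it to p XOR X).
  6: 6 XOR 12 = 10 ≥ 6 — no move.
  14: 14 XOR 12 = 2 < 14 — winning move (to 2).
  12: 12 XOR 12 = 0 < 12 — winning move (to 0).
  8: 8 XOR 12 = 4 < 8 — winning move (to 4).
That gives 3 winning moves.

3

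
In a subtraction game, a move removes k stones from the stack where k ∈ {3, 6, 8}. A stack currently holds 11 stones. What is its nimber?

Grundy values for subtraction set {3, 6, 8}:
k:     0  1  2  3  4  5  6  7  8  9 10 11
g(k):  0  0  0  1  1  1  2  2  2  3  3  0
So g(11) = 0.

0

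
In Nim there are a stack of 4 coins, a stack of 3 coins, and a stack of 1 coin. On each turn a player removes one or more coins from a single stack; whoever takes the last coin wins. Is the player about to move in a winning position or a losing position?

Winning position

Nim-sum: 4 XOR 3 XOR 1 = 6.
The nim-sum is 6 ≠ 0, so this is an N-position: the player to move can win.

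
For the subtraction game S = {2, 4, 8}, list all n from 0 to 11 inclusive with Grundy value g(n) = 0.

Grundy values for subtraction set {2, 4, 8}:
k:     0  1  2  3  4  5  6  7  8  9 10 11
g(k):  0  0  1  1  2  2  0  0  1  1  2  2
The P-positions (g = 0) in 0..11 are 0, 1, 6, 7.

0, 1, 6, 7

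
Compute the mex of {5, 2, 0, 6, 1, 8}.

3

The values 0, 1, 2 are all present; 3 is the first non-negative integer missing from the set.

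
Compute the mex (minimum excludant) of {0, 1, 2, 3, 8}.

4

The values 0, 1, 2, 3 are all present; 4 is the first non-negative integer missing from the set.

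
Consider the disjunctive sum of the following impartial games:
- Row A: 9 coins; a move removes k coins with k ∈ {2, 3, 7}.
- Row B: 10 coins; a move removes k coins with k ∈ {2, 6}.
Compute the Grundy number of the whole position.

3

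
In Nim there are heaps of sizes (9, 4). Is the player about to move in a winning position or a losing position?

Winning position

Compute the nim-sum pairwise:
9 ⊕ 4 = 13
The nim-sum is 13 ≠ 0, so this is an N-position: the player to move can win.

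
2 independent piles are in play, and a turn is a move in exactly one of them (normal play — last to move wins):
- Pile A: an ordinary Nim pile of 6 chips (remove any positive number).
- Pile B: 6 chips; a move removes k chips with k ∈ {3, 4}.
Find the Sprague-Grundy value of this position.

Pile A is a plain Nim pile of size 6, so its Grundy value is 6.
For pile B, compute g(0), g(1), … with moves {3, 4}:
g(0) = mex{} = 0
g(1) = mex{} = 0
g(2) = mex{} = 0
g(3) = mex{0} = 1
g(4) = mex{0} = 1
g(5) = mex{0} = 1
g(6) = mex{0,1} = 2
So g(6) = 2.
By the Sprague-Grundy theorem, the Grundy value of a sum of independent games is the XOR of the component values.
Combined value = 6 XOR 2 = 4.

4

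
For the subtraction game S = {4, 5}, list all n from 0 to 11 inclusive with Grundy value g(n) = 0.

0, 1, 2, 3, 9, 10, 11

Compute g(0), g(1), … for moves {4, 5}:
g(0) = mex{} = 0
g(1) = mex{} = 0
g(2) = mex{} = 0
g(3) = mex{} = 0
g(4) = mex{0} = 1
g(5) = mex{0} = 1
g(6) = mex{0} = 1
g(7) = mex{0} = 1
g(8) = mex{0,1} = 2
g(9) = mex{1} = 0
g(10) = mex{1} = 0
g(11) = mex{1} = 0
The P-positions (g = 0) in 0..11 are 0, 1, 2, 3, 9, 10, 11.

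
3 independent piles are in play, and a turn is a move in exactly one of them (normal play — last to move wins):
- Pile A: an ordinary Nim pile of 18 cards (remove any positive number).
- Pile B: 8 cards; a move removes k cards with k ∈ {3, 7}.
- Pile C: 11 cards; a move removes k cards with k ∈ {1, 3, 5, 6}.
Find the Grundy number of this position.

16

Pile A is a plain Nim pile of size 18, so its Grundy value is 18.
Build the Grundy sequence for pile B with g(k) = mex{g(k−s) : s ∈ {3, 7}, s ≤ k}:
k:     0  1  2  3  4  5  6  7  8
g(k):  0  0  0  1  1  1  0  2  2
So g(8) = 2.
Build the Grundy sequence for pile C with g(k) = mex{g(k−s) : s ∈ {1, 3, 5, 6}, s ≤ k}:
g(0) = mex{} = 0
g(1) = mex{0} = 1
g(2) = mex{1} = 0
g(3) = mex{0} = 1
g(4) = mex{1} = 0
g(5) = mex{0} = 1
g(6) = mex{0,1} = 2
g(7) = mex{0,1,2} = 3
g(8) = mex{0,1,3} = 2
g(9) = mex{0,1,2} = 3
g(10) = mex{0,1,3} = 2
g(11) = mex{1,2} = 0
So g(11) = 0.
The value of a disjunctive sum is the nim-sum of the parts.
Combined value = 18 XOR 2 XOR 0 = 16.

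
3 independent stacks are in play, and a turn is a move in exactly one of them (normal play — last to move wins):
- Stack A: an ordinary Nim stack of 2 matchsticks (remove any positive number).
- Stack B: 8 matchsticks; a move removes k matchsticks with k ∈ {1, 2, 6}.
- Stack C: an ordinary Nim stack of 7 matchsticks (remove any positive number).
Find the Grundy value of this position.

Stack A is a plain Nim stack of size 2, so its Grundy value is 2.
For stack B, compute g(0), g(1), … with moves {1, 2, 6}:
g(0) = mex{} = 0
g(1) = mex{0} = 1
g(2) = mex{0,1} = 2
g(3) = mex{1,2} = 0
g(4) = mex{0,2} = 1
g(5) = mex{0,1} = 2
g(6) = mex{0,1,2} = 3
g(7) = mex{1,2,3} = 0
g(8) = mex{0,2,3} = 1
So g(8) = 1.
Stack C is a plain Nim stack of size 7, so its Grundy value is 7.
The value of a disjunctive sum is the nim-sum of the parts.
Combined value = 2 XOR 1 XOR 7 = 4.

4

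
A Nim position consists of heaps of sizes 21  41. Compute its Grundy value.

Compute the nim-sum pairwise:
21 ^ 41 = 60

60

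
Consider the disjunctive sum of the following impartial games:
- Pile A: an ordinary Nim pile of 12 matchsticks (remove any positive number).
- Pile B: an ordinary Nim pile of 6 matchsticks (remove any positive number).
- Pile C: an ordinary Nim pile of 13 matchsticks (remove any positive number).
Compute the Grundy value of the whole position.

Pile A is a plain Nim pile of size 12, so its Grundy value is 12.
Pile B is a plain Nim pile of size 6, so its Grundy value is 6.
Pile C is a plain Nim pile of size 13, so its Grundy value is 13.
By the Sprague-Grundy theorem, the Grundy value of a sum of independent games is the XOR of the component values.
Combined value = 12 XOR 6 XOR 13 = 7.

7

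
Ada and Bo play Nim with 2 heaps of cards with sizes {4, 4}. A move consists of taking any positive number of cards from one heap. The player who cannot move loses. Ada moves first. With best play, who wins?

Bo wins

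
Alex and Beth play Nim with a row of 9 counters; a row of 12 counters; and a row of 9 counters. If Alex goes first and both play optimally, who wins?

Nim-sum: 9 XOR 12 XOR 9 = 12.
The nim-sum is 12 ≠ 0, so this is an N-position: the player to move can win; Alex has a winning move.

Alex wins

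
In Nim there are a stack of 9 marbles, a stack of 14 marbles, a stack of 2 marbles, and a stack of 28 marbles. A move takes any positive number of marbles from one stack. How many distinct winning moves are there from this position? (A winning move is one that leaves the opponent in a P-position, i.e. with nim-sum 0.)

Compute the nim-sum pairwise:
9 ⊕ 14 = 7
7 ⊕ 2 = 5
5 ⊕ 28 = 25
The overall nim-sum is X = 25. A stack of size p has a winning move iff p XOR X < p (reduce it to p XOR X).
  9: 9 XOR 25 = 16 ≥ 9 — no move.
  14: 14 XOR 25 = 23 ≥ 14 — no move.
  2: 2 XOR 25 = 27 ≥ 2 — no move.
  28: 28 XOR 25 = 5 < 28 — winning move (to 5).
That gives 1 winning move.

1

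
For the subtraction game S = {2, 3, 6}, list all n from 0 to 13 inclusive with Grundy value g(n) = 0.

0, 1, 5, 9, 10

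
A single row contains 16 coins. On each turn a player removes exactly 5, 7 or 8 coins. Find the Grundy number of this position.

Compute g(0), g(1), … for moves {5, 7, 8}:
k:     0  1  2  3  4  5  6  7  8  9 10 11 12 13 14 15 16
g(k):  0  0  0  0  0  1  1  1  1  1  2  2  2  0  0  0  0
So g(16) = 0.

0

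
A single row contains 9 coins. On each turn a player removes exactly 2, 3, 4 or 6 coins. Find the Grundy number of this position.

Grundy values for subtraction set {2, 3, 4, 6}:
g(0) = mex{} = 0
g(1) = mex{} = 0
g(2) = mex{0} = 1
g(3) = mex{0} = 1
g(4) = mex{0,1} = 2
g(5) = mex{0,1} = 2
g(6) = mex{0,1,2} = 3
g(7) = mex{0,1,2} = 3
g(8) = mex{1,2,3} = 0
g(9) = mex{1,2,3} = 0
So g(9) = 0.

0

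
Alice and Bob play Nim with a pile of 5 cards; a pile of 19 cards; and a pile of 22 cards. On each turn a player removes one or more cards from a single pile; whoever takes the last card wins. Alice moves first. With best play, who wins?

Bob wins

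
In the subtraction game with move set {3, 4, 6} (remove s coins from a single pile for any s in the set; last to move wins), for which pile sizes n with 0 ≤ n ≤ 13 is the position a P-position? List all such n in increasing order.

0, 1, 2, 9, 10, 11

Build the Grundy sequence with g(k) = mex{g(k−s) : s ∈ {3, 4, 6}, s ≤ k}:
g(0) = mex{} = 0
g(1) = mex{} = 0
g(2) = mex{} = 0
g(3) = mex{0} = 1
g(4) = mex{0} = 1
g(5) = mex{0} = 1
g(6) = mex{0,1} = 2
g(7) = mex{0,1} = 2
g(8) = mex{0,1} = 2
g(9) = mex{1,2} = 0
g(10) = mex{1,2} = 0
g(11) = mex{1,2} = 0
g(12) = mex{0,2} = 1
g(13) = mex{0,2} = 1
The P-positions (g = 0) in 0..13 are 0, 1, 2, 9, 10, 11.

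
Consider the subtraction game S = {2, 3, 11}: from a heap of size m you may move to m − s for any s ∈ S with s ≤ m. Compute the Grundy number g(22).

Compute g(0), g(1), … for moves {2, 3, 11}:
k:     0  1  2  3  4  5  6  7  8  9 10 11 12 13 14 15 16 17 18 19 20 21 22
g(k):  0  0  1  1  2  0  0  1  1  2  0  3  1  2  0  0  1  1  2  0  0  1  1
So g(22) = 1.

1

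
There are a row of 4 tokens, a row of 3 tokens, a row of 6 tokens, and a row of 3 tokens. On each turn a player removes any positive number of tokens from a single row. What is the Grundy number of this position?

2

Nim-sum: 4 ^ 3 ^ 6 ^ 3 = 2.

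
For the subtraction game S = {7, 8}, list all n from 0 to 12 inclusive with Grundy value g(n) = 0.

Grundy values for subtraction set {7, 8}:
g(0) = mex{} = 0
g(1) = mex{} = 0
g(2) = mex{} = 0
g(3) = mex{} = 0
g(4) = mex{} = 0
g(5) = mex{} = 0
g(6) = mex{} = 0
g(7) = mex{0} = 1
g(8) = mex{0} = 1
g(9) = mex{0} = 1
g(10) = mex{0} = 1
g(11) = mex{0} = 1
g(12) = mex{0} = 1
The P-positions (g = 0) in 0..12 are 0, 1, 2, 3, 4, 5, 6.

0, 1, 2, 3, 4, 5, 6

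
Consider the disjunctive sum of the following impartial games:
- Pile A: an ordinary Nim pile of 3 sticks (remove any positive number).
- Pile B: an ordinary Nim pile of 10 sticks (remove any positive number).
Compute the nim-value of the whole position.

Pile A is a plain Nim pile of size 3, so its Grundy value is 3.
Pile B is a plain Nim pile of size 10, so its Grundy value is 10.
The value of a disjunctive sum is the nim-sum of the parts.
Combined value = 3 ⊕ 10 = 9.

9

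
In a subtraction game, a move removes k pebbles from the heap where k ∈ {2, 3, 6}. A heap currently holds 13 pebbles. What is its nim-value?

2

Grundy values for subtraction set {2, 3, 6}:
k:     0  1  2  3  4  5  6  7  8  9 10 11 12 13
g(k):  0  0  1  1  2  0  3  1  2  0  0  1  1  2
So g(13) = 2.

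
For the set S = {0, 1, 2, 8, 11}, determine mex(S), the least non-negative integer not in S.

The values 0, 1, 2 are all present; 3 is the first non-negative integer missing from the set.

3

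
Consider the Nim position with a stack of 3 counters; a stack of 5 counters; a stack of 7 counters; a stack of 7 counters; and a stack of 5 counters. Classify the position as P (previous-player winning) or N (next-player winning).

N-position

Nim-sum: 3 XOR 5 XOR 7 XOR 7 XOR 5 = 3.
The nim-sum is 3 ≠ 0, so this is an N-position: the player to move can win.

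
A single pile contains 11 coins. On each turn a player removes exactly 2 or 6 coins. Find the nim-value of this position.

1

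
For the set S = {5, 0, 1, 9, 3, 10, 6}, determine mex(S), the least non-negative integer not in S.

The values 0, 1 are all present; 2 is the first non-negative integer missing from the set.

2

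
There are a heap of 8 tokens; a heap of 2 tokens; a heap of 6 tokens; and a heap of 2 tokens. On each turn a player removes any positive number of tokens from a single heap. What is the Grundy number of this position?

14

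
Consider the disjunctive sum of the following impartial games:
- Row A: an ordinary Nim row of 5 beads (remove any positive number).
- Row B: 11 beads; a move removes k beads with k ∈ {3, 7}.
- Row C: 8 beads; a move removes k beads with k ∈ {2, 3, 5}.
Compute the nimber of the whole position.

5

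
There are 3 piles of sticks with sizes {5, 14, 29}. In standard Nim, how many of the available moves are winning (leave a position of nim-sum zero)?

In binary:
  00101  (5)
  01110  (14)
  11101  (29)
  -----
  10110  (22)
The overall nim-sum is X = 22. A pile of size p has a winning move iff p XOR X < p (reduce it to p XOR X).
  5: 5 XOR 22 = 19 ≥ 5 — no move.
  14: 14 XOR 22 = 24 ≥ 14 — no move.
  29: 29 XOR 22 = 11 < 29 — winning move (to 11).
That gives 1 winning move.

1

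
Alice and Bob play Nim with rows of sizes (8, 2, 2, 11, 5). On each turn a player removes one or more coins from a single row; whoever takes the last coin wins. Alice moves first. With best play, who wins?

Alice wins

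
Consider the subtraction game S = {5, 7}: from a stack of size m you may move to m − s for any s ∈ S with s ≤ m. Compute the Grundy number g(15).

0

Compute g(0), g(1), … for moves {5, 7}:
k:     0  1  2  3  4  5  6  7  8  9 10 11 12 13 14 15
g(k):  0  0  0  0  0  1  1  1  1  1  2  2  0  0  0  0
So g(15) = 0.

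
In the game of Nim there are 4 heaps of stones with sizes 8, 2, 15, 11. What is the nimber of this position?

Compute the nim-sum pairwise:
8 ^ 2 = 10
10 ^ 15 = 5
5 ^ 11 = 14

14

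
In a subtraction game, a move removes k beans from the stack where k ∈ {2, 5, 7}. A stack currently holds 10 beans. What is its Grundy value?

0

Build the Grundy sequence with g(k) = mex{g(k−s) : s ∈ {2, 5, 7}, s ≤ k}:
g(0) = mex{} = 0
g(1) = mex{} = 0
g(2) = mex{0} = 1
g(3) = mex{0} = 1
g(4) = mex{1} = 0
g(5) = mex{0,1} = 2
g(6) = mex{0} = 1
g(7) = mex{0,1,2} = 3
g(8) = mex{0,1} = 2
g(9) = mex{0,1,3} = 2
g(10) = mex{1,2} = 0
So g(10) = 0.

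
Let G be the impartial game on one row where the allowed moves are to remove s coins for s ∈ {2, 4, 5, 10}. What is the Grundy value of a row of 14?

Build the Grundy sequence with g(k) = mex{g(k−s) : s ∈ {2, 4, 5, 10}, s ≤ k}:
g(0) = mex{} = 0
g(1) = mex{} = 0
g(2) = mex{0} = 1
g(3) = mex{0} = 1
g(4) = mex{0,1} = 2
g(5) = mex{0,1} = 2
g(6) = mex{0,1,2} = 3
g(7) = mex{1,2} = 0
g(8) = mex{1,2,3} = 0
g(9) = mex{0,2} = 1
g(10) = mex{0,2,3} = 1
g(11) = mex{0,1,3} = 2
g(12) = mex{0,1} = 2
g(13) = mex{0,1,2} = 3
g(14) = mex{1,2} = 0
So g(14) = 0.

0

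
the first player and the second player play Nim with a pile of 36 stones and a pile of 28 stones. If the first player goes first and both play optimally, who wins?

Compute the nim-sum pairwise:
36 ^ 28 = 56
The nim-sum is 56 ≠ 0, so this is an N-position: the player to move can win; the first player has a winning move.

the first player wins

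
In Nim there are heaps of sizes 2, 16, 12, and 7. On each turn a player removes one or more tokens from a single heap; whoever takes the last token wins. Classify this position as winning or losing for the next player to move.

Compute the nim-sum pairwise:
2 ^ 16 = 18
18 ^ 12 = 30
30 ^ 7 = 25
The nim-sum is 25 ≠ 0, so this is an N-position: the player to move can win.

Winning position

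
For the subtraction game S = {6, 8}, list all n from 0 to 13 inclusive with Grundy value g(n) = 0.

0, 1, 2, 3, 4, 5

Grundy values for subtraction set {6, 8}:
g(0) = mex{} = 0
g(1) = mex{} = 0
g(2) = mex{} = 0
g(3) = mex{} = 0
g(4) = mex{} = 0
g(5) = mex{} = 0
g(6) = mex{0} = 1
g(7) = mex{0} = 1
g(8) = mex{0} = 1
g(9) = mex{0} = 1
g(10) = mex{0} = 1
g(11) = mex{0} = 1
g(12) = mex{0,1} = 2
g(13) = mex{0,1} = 2
The P-positions (g = 0) in 0..13 are 0, 1, 2, 3, 4, 5.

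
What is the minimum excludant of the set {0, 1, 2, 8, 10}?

3

The values 0, 1, 2 are all present; 3 is the first non-negative integer missing from the set.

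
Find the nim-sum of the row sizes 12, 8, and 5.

1

In binary:
  1100  (12)
  1000  (8)
  0101  (5)
  ----
  0001  (1)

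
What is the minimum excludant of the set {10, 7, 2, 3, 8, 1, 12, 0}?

4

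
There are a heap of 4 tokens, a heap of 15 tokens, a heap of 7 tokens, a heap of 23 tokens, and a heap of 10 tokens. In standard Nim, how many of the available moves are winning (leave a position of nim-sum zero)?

Bitwise XOR of the heap sizes:
  00100  (4)
  01111  (15)
  00111  (7)
  10111  (23)
  01010  (10)
  -----
  10001  (17)
The overall nim-sum is X = 17. A heap of size p has a winning move iff p XOR X < p (reduce it to p XOR X).
  4: 4 XOR 17 = 21 ≥ 4 — no move.
  15: 15 XOR 17 = 30 ≥ 15 — no move.
  7: 7 XOR 17 = 22 ≥ 7 — no move.
  23: 23 XOR 17 = 6 < 23 — winning move (to 6).
  10: 10 XOR 17 = 27 ≥ 10 — no move.
That gives 1 winning move.

1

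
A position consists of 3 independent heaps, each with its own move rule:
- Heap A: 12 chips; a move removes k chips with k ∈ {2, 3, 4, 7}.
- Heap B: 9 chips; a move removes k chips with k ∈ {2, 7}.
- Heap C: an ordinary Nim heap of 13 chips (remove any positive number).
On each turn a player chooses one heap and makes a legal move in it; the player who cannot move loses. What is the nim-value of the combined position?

Build the Grundy sequence for heap A with g(k) = mex{g(k−s) : s ∈ {2, 3, 4, 7}, s ≤ k}:
g(0) = mex{} = 0
g(1) = mex{} = 0
g(2) = mex{0} = 1
g(3) = mex{0} = 1
g(4) = mex{0,1} = 2
g(5) = mex{0,1} = 2
g(6) = mex{1,2} = 0
g(7) = mex{0,1,2} = 3
g(8) = mex{0,2} = 1
g(9) = mex{0,1,2,3} = 4
g(10) = mex{0,1,3} = 2
g(11) = mex{1,2,3,4} = 0
g(12) = mex{1,2,4} = 0
So g(12) = 0.
Grundy values for heap B (subtraction set {2, 7}):
g(0) = mex{} = 0
g(1) = mex{} = 0
g(2) = mex{0} = 1
g(3) = mex{0} = 1
g(4) = mex{1} = 0
g(5) = mex{1} = 0
g(6) = mex{0} = 1
g(7) = mex{0} = 1
g(8) = mex{0,1} = 2
g(9) = mex{1} = 0
So g(9) = 0.
Heap C is a plain Nim heap of size 13, so its Grundy value is 13.
The value of a disjunctive sum is the nim-sum of the parts.
Combined value = 0 XOR 0 XOR 13 = 13.

13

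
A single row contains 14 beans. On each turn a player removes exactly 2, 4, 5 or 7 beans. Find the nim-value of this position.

2

Grundy values for subtraction set {2, 4, 5, 7}:
k:     0  1  2  3  4  5  6  7  8  9 10 11 12 13 14
g(k):  0  0  1  1  2  2  3  3  4  0  0  1  1  2  2
So g(14) = 2.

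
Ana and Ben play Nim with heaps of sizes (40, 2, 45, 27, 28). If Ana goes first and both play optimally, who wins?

Ben wins

In binary:
  101000  (40)
  000010  (2)
  101101  (45)
  011011  (27)
  011100  (28)
  ------
  000000  (0)
The nim-sum is 0, so this is a P-position: the player to move is in a losing position under optimal play; Ana is about to move from it and so loses — Ben wins.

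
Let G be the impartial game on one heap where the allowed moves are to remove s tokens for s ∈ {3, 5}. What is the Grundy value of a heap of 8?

0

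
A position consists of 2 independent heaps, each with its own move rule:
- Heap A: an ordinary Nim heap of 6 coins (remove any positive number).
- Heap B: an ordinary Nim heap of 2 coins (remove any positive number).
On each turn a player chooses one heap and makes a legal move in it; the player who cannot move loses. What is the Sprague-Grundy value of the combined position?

4

Heap A is a plain Nim heap of size 6, so its Grundy value is 6.
Heap B is a plain Nim heap of size 2, so its Grundy value is 2.
The value of a disjunctive sum is the nim-sum of the parts.
Combined value = 6 XOR 2 = 4.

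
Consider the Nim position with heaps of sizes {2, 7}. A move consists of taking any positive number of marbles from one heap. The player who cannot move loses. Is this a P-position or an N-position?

N-position

Compute the nim-sum pairwise:
2 ^ 7 = 5
The nim-sum is 5 ≠ 0, so this is an N-position: the player to move can win.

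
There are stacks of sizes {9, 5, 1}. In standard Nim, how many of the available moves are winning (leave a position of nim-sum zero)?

1

Compute the nim-sum pairwise:
9 XOR 5 = 12
12 XOR 1 = 13
The overall nim-sum is X = 13. A stack of size p has a winning move iff p XOR X < p (reduce it to p XOR X).
  9: 9 XOR 13 = 4 < 9 — winning move (to 4).
  5: 5 XOR 13 = 8 ≥ 5 — no move.
  1: 1 XOR 13 = 12 ≥ 1 — no move.
That gives 1 winning move.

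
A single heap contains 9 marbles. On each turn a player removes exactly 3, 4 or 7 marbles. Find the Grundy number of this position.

3

Compute g(0), g(1), … for moves {3, 4, 7}:
k:     0  1  2  3  4  5  6  7  8  9
g(k):  0  0  0  1  1  1  2  2  2  3
So g(9) = 3.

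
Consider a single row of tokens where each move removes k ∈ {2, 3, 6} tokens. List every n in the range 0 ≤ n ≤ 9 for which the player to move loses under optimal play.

0, 1, 5, 9

Grundy values for subtraction set {2, 3, 6}:
k:     0  1  2  3  4  5  6  7  8  9
g(k):  0  0  1  1  2  0  3  1  2  0
The P-positions (g = 0) in 0..9 are 0, 1, 5, 9.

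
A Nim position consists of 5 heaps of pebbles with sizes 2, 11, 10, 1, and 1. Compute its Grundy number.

3

Compute the nim-sum pairwise:
2 ^ 11 = 9
9 ^ 10 = 3
3 ^ 1 = 2
2 ^ 1 = 3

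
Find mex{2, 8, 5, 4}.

0 is not in the set, so the mex is 0.

0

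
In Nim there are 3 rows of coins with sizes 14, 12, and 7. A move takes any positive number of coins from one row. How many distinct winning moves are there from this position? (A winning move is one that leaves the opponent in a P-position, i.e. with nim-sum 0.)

3

Compute the nim-sum pairwise:
14 ^ 12 = 2
2 ^ 7 = 5
The overall nim-sum is X = 5. A row of size p has a winning move iff p XOR X < p (reduce it to p XOR X).
  14: 14 XOR 5 = 11 < 14 — winning move (to 11).
  12: 12 XOR 5 = 9 < 12 — winning move (to 9).
  7: 7 XOR 5 = 2 < 7 — winning move (to 2).
That gives 3 winning moves.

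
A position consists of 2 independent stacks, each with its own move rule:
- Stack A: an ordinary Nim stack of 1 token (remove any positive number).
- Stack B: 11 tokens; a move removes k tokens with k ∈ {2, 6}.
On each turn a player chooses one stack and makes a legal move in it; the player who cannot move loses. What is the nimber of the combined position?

0

Stack A is a plain Nim stack of size 1, so its Grundy value is 1.
Grundy values for stack B (subtraction set {2, 6}):
g(0) = mex{} = 0
g(1) = mex{} = 0
g(2) = mex{0} = 1
g(3) = mex{0} = 1
g(4) = mex{1} = 0
g(5) = mex{1} = 0
g(6) = mex{0} = 1
g(7) = mex{0} = 1
g(8) = mex{1} = 0
g(9) = mex{1} = 0
g(10) = mex{0} = 1
g(11) = mex{0} = 1
So g(11) = 1.
The value of a disjunctive sum is the nim-sum of the parts.
Combined value = 1 ⊕ 1 = 0.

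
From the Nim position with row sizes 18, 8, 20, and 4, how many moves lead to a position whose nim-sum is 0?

1

Nim-sum: 18 ⊕ 8 ⊕ 20 ⊕ 4 = 10.
The overall nim-sum is X = 10. A row of size p has a winning move iff p XOR X < p (reduce it to p XOR X).
  18: 18 XOR 10 = 24 ≥ 18 — no move.
  8: 8 XOR 10 = 2 < 8 — winning move (to 2).
  20: 20 XOR 10 = 30 ≥ 20 — no move.
  4: 4 XOR 10 = 14 ≥ 4 — no move.
That gives 1 winning move.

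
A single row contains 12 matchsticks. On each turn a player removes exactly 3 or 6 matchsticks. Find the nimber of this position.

Grundy values for subtraction set {3, 6}:
g(0) = mex{} = 0
g(1) = mex{} = 0
g(2) = mex{} = 0
g(3) = mex{0} = 1
g(4) = mex{0} = 1
g(5) = mex{0} = 1
g(6) = mex{0,1} = 2
g(7) = mex{0,1} = 2
g(8) = mex{0,1} = 2
g(9) = mex{1,2} = 0
g(10) = mex{1,2} = 0
g(11) = mex{1,2} = 0
g(12) = mex{0,2} = 1
So g(12) = 1.

1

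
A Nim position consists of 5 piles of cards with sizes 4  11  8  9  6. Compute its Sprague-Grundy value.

8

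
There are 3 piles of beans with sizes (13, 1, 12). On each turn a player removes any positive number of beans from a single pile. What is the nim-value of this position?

0

Bitwise XOR of the heap sizes:
  1101  (13)
  0001  (1)
  1100  (12)
  ----
  0000  (0)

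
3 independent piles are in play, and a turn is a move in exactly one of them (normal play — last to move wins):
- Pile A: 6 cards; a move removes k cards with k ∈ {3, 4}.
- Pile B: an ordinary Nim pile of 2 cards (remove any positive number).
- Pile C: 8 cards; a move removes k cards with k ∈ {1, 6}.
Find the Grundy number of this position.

1

Grundy values for pile A (subtraction set {3, 4}):
g(0) = mex{} = 0
g(1) = mex{} = 0
g(2) = mex{} = 0
g(3) = mex{0} = 1
g(4) = mex{0} = 1
g(5) = mex{0} = 1
g(6) = mex{0,1} = 2
So g(6) = 2.
Pile B is a plain Nim pile of size 2, so its Grundy value is 2.
Build the Grundy sequence for pile C with g(k) = mex{g(k−s) : s ∈ {1, 6}, s ≤ k}:
g(0) = mex{} = 0
g(1) = mex{0} = 1
g(2) = mex{1} = 0
g(3) = mex{0} = 1
g(4) = mex{1} = 0
g(5) = mex{0} = 1
g(6) = mex{0,1} = 2
g(7) = mex{1,2} = 0
g(8) = mex{0} = 1
So g(8) = 1.
By the Sprague-Grundy theorem, the Grundy value of a sum of independent games is the XOR of the component values.
Combined value = 2 XOR 2 XOR 1 = 1.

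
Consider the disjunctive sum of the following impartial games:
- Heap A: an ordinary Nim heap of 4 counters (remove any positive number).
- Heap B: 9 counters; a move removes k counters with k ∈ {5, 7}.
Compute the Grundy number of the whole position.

Heap A is a plain Nim heap of size 4, so its Grundy value is 4.
Grundy values for heap B (subtraction set {5, 7}):
g(0) = mex{} = 0
g(1) = mex{} = 0
g(2) = mex{} = 0
g(3) = mex{} = 0
g(4) = mex{} = 0
g(5) = mex{0} = 1
g(6) = mex{0} = 1
g(7) = mex{0} = 1
g(8) = mex{0} = 1
g(9) = mex{0} = 1
So g(9) = 1.
By the Sprague-Grundy theorem, the Grundy value of a sum of independent games is the XOR of the component values.
Combined value = 4 ⊕ 1 = 5.

5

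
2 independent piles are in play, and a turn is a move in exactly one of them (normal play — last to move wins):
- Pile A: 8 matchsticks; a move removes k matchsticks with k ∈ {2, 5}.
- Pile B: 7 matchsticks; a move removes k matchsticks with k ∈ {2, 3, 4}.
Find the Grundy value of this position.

Grundy values for pile A (subtraction set {2, 5}):
k:     0  1  2  3  4  5  6  7  8
g(k):  0  0  1  1  0  2  1  0  0
So g(8) = 0.
Grundy values for pile B (subtraction set {2, 3, 4}):
k:     0  1  2  3  4  5  6  7
g(k):  0  0  1  1  2  2  0  0
So g(7) = 0.
The value of a disjunctive sum is the nim-sum of the parts.
Combined value = 0 ⊕ 0 = 0.

0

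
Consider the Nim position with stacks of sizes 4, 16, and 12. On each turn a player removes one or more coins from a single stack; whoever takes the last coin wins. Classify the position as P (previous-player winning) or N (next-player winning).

Compute the nim-sum pairwise:
4 ⊕ 16 = 20
20 ⊕ 12 = 24
The nim-sum is 24 ≠ 0, so this is an N-position: the player to move can win.

N-position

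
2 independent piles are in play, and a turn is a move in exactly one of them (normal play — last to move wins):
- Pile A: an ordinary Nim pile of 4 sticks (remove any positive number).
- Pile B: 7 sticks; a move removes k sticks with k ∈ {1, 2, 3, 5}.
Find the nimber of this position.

7

Pile A is a plain Nim pile of size 4, so its Grundy value is 4.
Build the Grundy sequence for pile B with g(k) = mex{g(k−s) : s ∈ {1, 2, 3, 5}, s ≤ k}:
g(0) = mex{} = 0
g(1) = mex{0} = 1
g(2) = mex{0,1} = 2
g(3) = mex{0,1,2} = 3
g(4) = mex{1,2,3} = 0
g(5) = mex{0,2,3} = 1
g(6) = mex{0,1,3} = 2
g(7) = mex{0,1,2} = 3
So g(7) = 3.
By the Sprague-Grundy theorem, the Grundy value of a sum of independent games is the XOR of the component values.
Combined value = 4 ⊕ 3 = 7.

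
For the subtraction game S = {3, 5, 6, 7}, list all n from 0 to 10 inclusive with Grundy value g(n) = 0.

Grundy values for subtraction set {3, 5, 6, 7}:
k:     0  1  2  3  4  5  6  7  8  9 10
g(k):  0  0  0  1  1  1  2  2  2  3  0
The P-positions (g = 0) in 0..10 are 0, 1, 2, 10.

0, 1, 2, 10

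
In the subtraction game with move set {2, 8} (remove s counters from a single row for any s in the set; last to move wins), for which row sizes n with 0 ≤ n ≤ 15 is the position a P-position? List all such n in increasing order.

0, 1, 4, 5, 10, 11, 14, 15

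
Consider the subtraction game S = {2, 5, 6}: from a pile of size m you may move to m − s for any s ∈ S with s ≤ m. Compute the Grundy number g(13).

Build the Grundy sequence with g(k) = mex{g(k−s) : s ∈ {2, 5, 6}, s ≤ k}:
g(0) = mex{} = 0
g(1) = mex{} = 0
g(2) = mex{0} = 1
g(3) = mex{0} = 1
g(4) = mex{1} = 0
g(5) = mex{0,1} = 2
g(6) = mex{0} = 1
g(7) = mex{0,1,2} = 3
g(8) = mex{1} = 0
g(9) = mex{0,1,3} = 2
g(10) = mex{0,2} = 1
g(11) = mex{1,2} = 0
g(12) = mex{1,3} = 0
g(13) = mex{0,3} = 1
So g(13) = 1.

1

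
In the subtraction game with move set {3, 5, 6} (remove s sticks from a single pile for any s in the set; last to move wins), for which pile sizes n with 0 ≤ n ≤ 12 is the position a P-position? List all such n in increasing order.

0, 1, 2, 9, 10, 11

Grundy values for subtraction set {3, 5, 6}:
g(0) = mex{} = 0
g(1) = mex{} = 0
g(2) = mex{} = 0
g(3) = mex{0} = 1
g(4) = mex{0} = 1
g(5) = mex{0} = 1
g(6) = mex{0,1} = 2
g(7) = mex{0,1} = 2
g(8) = mex{0,1} = 2
g(9) = mex{1,2} = 0
g(10) = mex{1,2} = 0
g(11) = mex{1,2} = 0
g(12) = mex{0,2} = 1
The P-positions (g = 0) in 0..12 are 0, 1, 2, 9, 10, 11.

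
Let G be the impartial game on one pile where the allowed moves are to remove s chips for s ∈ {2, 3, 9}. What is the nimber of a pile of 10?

2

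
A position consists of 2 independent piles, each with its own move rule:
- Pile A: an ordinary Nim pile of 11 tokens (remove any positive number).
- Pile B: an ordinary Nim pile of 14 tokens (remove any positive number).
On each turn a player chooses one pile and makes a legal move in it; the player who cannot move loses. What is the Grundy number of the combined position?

Pile A is a plain Nim pile of size 11, so its Grundy value is 11.
Pile B is a plain Nim pile of size 14, so its Grundy value is 14.
By the Sprague-Grundy theorem, the Grundy value of a sum of independent games is the XOR of the component values.
Combined value = 11 XOR 14 = 5.

5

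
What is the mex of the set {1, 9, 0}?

The values 0, 1 are all present; 2 is the first non-negative integer missing from the set.

2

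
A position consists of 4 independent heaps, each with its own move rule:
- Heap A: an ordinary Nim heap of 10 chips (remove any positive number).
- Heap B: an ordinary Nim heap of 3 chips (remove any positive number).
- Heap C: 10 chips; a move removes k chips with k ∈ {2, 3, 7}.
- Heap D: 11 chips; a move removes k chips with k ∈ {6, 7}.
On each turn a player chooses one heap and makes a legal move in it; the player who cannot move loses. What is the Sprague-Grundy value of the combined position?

Heap A is a plain Nim heap of size 10, so its Grundy value is 10.
Heap B is a plain Nim heap of size 3, so its Grundy value is 3.
Grundy values for heap C (subtraction set {2, 3, 7}):
g(0) = mex{} = 0
g(1) = mex{} = 0
g(2) = mex{0} = 1
g(3) = mex{0} = 1
g(4) = mex{0,1} = 2
g(5) = mex{1} = 0
g(6) = mex{1,2} = 0
g(7) = mex{0,2} = 1
g(8) = mex{0} = 1
g(9) = mex{0,1} = 2
g(10) = mex{1} = 0
So g(10) = 0.
Grundy values for heap D (subtraction set {6, 7}):
g(0) = mex{} = 0
g(1) = mex{} = 0
g(2) = mex{} = 0
g(3) = mex{} = 0
g(4) = mex{} = 0
g(5) = mex{} = 0
g(6) = mex{0} = 1
g(7) = mex{0} = 1
g(8) = mex{0} = 1
g(9) = mex{0} = 1
g(10) = mex{0} = 1
g(11) = mex{0} = 1
So g(11) = 1.
By the Sprague-Grundy theorem, the Grundy value of a sum of independent games is the XOR of the component values.
Combined value = 10 XOR 3 XOR 0 XOR 1 = 8.

8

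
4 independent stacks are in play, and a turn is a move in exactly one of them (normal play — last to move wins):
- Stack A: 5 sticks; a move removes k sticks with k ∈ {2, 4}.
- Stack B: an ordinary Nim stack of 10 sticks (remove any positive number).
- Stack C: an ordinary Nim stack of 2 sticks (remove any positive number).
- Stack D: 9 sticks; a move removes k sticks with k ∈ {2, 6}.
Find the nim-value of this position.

10

For stack A, compute g(0), g(1), … with moves {2, 4}:
g(0) = mex{} = 0
g(1) = mex{} = 0
g(2) = mex{0} = 1
g(3) = mex{0} = 1
g(4) = mex{0,1} = 2
g(5) = mex{0,1} = 2
So g(5) = 2.
Stack B is a plain Nim stack of size 10, so its Grundy value is 10.
Stack C is a plain Nim stack of size 2, so its Grundy value is 2.
Build the Grundy sequence for stack D with g(k) = mex{g(k−s) : s ∈ {2, 6}, s ≤ k}:
k:     0  1  2  3  4  5  6  7  8  9
g(k):  0  0  1  1  0  0  1  1  0  0
So g(9) = 0.
The value of a disjunctive sum is the nim-sum of the parts.
Combined value = 2 ⊕ 10 ⊕ 2 ⊕ 0 = 10.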